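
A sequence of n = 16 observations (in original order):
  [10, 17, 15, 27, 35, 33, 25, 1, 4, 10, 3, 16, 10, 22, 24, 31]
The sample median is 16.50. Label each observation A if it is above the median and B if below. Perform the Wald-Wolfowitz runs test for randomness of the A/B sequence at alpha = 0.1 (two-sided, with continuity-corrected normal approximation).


Step 1: Compute median = 16.50; label A = above, B = below.
Labels in order: BABAAAABBBBBBAAA  (n_A = 8, n_B = 8)
Step 2: Count runs R = 6.
Step 3: Under H0 (random ordering), E[R] = 2*n_A*n_B/(n_A+n_B) + 1 = 2*8*8/16 + 1 = 9.0000.
        Var[R] = 2*n_A*n_B*(2*n_A*n_B - n_A - n_B) / ((n_A+n_B)^2 * (n_A+n_B-1)) = 14336/3840 = 3.7333.
        SD[R] = 1.9322.
Step 4: Continuity-corrected z = (R + 0.5 - E[R]) / SD[R] = (6 + 0.5 - 9.0000) / 1.9322 = -1.2939.
Step 5: Two-sided p-value via normal approximation = 2*(1 - Phi(|z|)) = 0.195709.
Step 6: alpha = 0.1. fail to reject H0.

R = 6, z = -1.2939, p = 0.195709, fail to reject H0.


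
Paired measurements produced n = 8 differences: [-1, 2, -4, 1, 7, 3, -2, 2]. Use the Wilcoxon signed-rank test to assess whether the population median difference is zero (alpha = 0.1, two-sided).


Step 1: Drop any zero differences (none here) and take |d_i|.
|d| = [1, 2, 4, 1, 7, 3, 2, 2]
Step 2: Midrank |d_i| (ties get averaged ranks).
ranks: |1|->1.5, |2|->4, |4|->7, |1|->1.5, |7|->8, |3|->6, |2|->4, |2|->4
Step 3: Attach original signs; sum ranks with positive sign and with negative sign.
W+ = 4 + 1.5 + 8 + 6 + 4 = 23.5
W- = 1.5 + 7 + 4 = 12.5
(Check: W+ + W- = 36 should equal n(n+1)/2 = 36.)
Step 4: Test statistic W = min(W+, W-) = 12.5.
Step 5: Ties in |d|, so use the tie-corrected normal approximation.
        E[W] = n(n+1)/4 = 8*9/4 = 18.
        Tie groups: |d|=1 (t=2), |d|=2 (t=3); sum(t^3 - t) = 30.
        Var[W] = n(n+1)(2n+1)/24 - sum(t^3-t)/48 = 1224/24 - 30/48 = 50.375.
        z = (W - E[W]) / sqrt(Var[W]) = (12.5 - 18) / 7.0975 = -0.7749.
        Two-sided p = 2*Phi(z) = 0.438389.
Step 6: alpha = 0.1. fail to reject H0.

W+ = 23.5, W- = 12.5, W = min = 12.5, p = 0.438389, fail to reject H0.


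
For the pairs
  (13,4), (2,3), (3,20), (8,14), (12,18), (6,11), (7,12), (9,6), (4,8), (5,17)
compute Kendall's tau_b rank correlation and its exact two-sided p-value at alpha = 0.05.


Step 1: Enumerate the 45 unordered pairs (i,j) with i<j and classify each by sign(x_j-x_i) * sign(y_j-y_i).
  (1,2):dx=-11,dy=-1->C; (1,3):dx=-10,dy=+16->D; (1,4):dx=-5,dy=+10->D; (1,5):dx=-1,dy=+14->D
  (1,6):dx=-7,dy=+7->D; (1,7):dx=-6,dy=+8->D; (1,8):dx=-4,dy=+2->D; (1,9):dx=-9,dy=+4->D
  (1,10):dx=-8,dy=+13->D; (2,3):dx=+1,dy=+17->C; (2,4):dx=+6,dy=+11->C; (2,5):dx=+10,dy=+15->C
  (2,6):dx=+4,dy=+8->C; (2,7):dx=+5,dy=+9->C; (2,8):dx=+7,dy=+3->C; (2,9):dx=+2,dy=+5->C
  (2,10):dx=+3,dy=+14->C; (3,4):dx=+5,dy=-6->D; (3,5):dx=+9,dy=-2->D; (3,6):dx=+3,dy=-9->D
  (3,7):dx=+4,dy=-8->D; (3,8):dx=+6,dy=-14->D; (3,9):dx=+1,dy=-12->D; (3,10):dx=+2,dy=-3->D
  (4,5):dx=+4,dy=+4->C; (4,6):dx=-2,dy=-3->C; (4,7):dx=-1,dy=-2->C; (4,8):dx=+1,dy=-8->D
  (4,9):dx=-4,dy=-6->C; (4,10):dx=-3,dy=+3->D; (5,6):dx=-6,dy=-7->C; (5,7):dx=-5,dy=-6->C
  (5,8):dx=-3,dy=-12->C; (5,9):dx=-8,dy=-10->C; (5,10):dx=-7,dy=-1->C; (6,7):dx=+1,dy=+1->C
  (6,8):dx=+3,dy=-5->D; (6,9):dx=-2,dy=-3->C; (6,10):dx=-1,dy=+6->D; (7,8):dx=+2,dy=-6->D
  (7,9):dx=-3,dy=-4->C; (7,10):dx=-2,dy=+5->D; (8,9):dx=-5,dy=+2->D; (8,10):dx=-4,dy=+11->D
  (9,10):dx=+1,dy=+9->C
Step 2: C = 22, D = 23, total pairs = 45.
Step 3: tau = (C - D)/(n(n-1)/2) = (22 - 23)/45 = -0.022222.
Step 4: Exact two-sided p-value (enumerate n! = 3628800 permutations of y under H0): p = 1.000000.
Step 5: alpha = 0.05. fail to reject H0.

tau_b = -0.0222 (C=22, D=23), p = 1.000000, fail to reject H0.


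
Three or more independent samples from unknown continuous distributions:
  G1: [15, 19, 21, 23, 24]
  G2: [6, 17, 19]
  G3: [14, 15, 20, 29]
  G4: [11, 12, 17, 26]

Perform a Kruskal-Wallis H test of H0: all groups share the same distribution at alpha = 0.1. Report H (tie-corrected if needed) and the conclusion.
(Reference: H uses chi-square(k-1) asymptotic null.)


Step 1: Combine all N = 16 observations and assign midranks.
sorted (value, group, rank): (6,G2,1), (11,G4,2), (12,G4,3), (14,G3,4), (15,G1,5.5), (15,G3,5.5), (17,G2,7.5), (17,G4,7.5), (19,G1,9.5), (19,G2,9.5), (20,G3,11), (21,G1,12), (23,G1,13), (24,G1,14), (26,G4,15), (29,G3,16)
Step 2: Sum ranks within each group.
R_1 = 54 (n_1 = 5)
R_2 = 18 (n_2 = 3)
R_3 = 36.5 (n_3 = 4)
R_4 = 27.5 (n_4 = 4)
Step 3: H = 12/(N(N+1)) * sum(R_i^2/n_i) - 3(N+1)
     = 12/(16*17) * (54^2/5 + 18^2/3 + 36.5^2/4 + 27.5^2/4) - 3*17
     = 0.044118 * 1213.33 - 51
     = 2.529044.
Step 4: Ties present; correction factor C = 1 - 18/(16^3 - 16) = 0.995588. Corrected H = 2.529044 / 0.995588 = 2.540251.
Step 5: Under H0, H ~ chi^2(3); p-value = 0.468061.
Step 6: alpha = 0.1. fail to reject H0.

H = 2.5403, df = 3, p = 0.468061, fail to reject H0.


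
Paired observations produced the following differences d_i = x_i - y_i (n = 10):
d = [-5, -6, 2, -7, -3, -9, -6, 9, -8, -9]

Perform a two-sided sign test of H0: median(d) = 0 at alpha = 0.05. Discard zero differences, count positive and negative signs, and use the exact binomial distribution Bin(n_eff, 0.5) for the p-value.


Step 1: Discard zero differences. Original n = 10; n_eff = number of nonzero differences = 10.
Nonzero differences (with sign): -5, -6, +2, -7, -3, -9, -6, +9, -8, -9
Step 2: Count signs: positive = 2, negative = 8.
Step 3: Under H0: P(positive) = 0.5, so the number of positives S ~ Bin(10, 0.5).
Step 4: Two-sided exact p-value = sum of Bin(10,0.5) probabilities at or below the observed probability = 0.109375.
Step 5: alpha = 0.05. fail to reject H0.

n_eff = 10, pos = 2, neg = 8, p = 0.109375, fail to reject H0.


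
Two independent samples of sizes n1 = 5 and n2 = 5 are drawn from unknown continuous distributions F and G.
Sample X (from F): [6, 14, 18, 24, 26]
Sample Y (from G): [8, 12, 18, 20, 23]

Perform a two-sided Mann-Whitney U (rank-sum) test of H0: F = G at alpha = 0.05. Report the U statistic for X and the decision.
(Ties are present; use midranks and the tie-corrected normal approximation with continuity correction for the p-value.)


Step 1: Combine and sort all 10 observations; assign midranks.
sorted (value, group): (6,X), (8,Y), (12,Y), (14,X), (18,X), (18,Y), (20,Y), (23,Y), (24,X), (26,X)
ranks: 6->1, 8->2, 12->3, 14->4, 18->5.5, 18->5.5, 20->7, 23->8, 24->9, 26->10
Step 2: Rank sum for X: R1 = 1 + 4 + 5.5 + 9 + 10 = 29.5.
Step 3: U_X = R1 - n1(n1+1)/2 = 29.5 - 5*6/2 = 29.5 - 15 = 14.5.
       U_Y = n1*n2 - U_X = 25 - 14.5 = 10.5.
Step 4: Ties are present, so use the tie-corrected normal approximation (with continuity correction) for the p-value.
Step 5: p-value = 0.753298; compare to alpha = 0.05. fail to reject H0.

U_X = 14.5, p = 0.753298, fail to reject H0 at alpha = 0.05.


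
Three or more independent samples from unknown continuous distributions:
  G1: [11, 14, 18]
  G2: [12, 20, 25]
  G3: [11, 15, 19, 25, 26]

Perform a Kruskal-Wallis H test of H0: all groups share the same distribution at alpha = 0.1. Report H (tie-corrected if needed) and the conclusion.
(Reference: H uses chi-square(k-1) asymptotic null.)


Step 1: Combine all N = 11 observations and assign midranks.
sorted (value, group, rank): (11,G1,1.5), (11,G3,1.5), (12,G2,3), (14,G1,4), (15,G3,5), (18,G1,6), (19,G3,7), (20,G2,8), (25,G2,9.5), (25,G3,9.5), (26,G3,11)
Step 2: Sum ranks within each group.
R_1 = 11.5 (n_1 = 3)
R_2 = 20.5 (n_2 = 3)
R_3 = 34 (n_3 = 5)
Step 3: H = 12/(N(N+1)) * sum(R_i^2/n_i) - 3(N+1)
     = 12/(11*12) * (11.5^2/3 + 20.5^2/3 + 34^2/5) - 3*12
     = 0.090909 * 415.367 - 36
     = 1.760606.
Step 4: Ties present; correction factor C = 1 - 12/(11^3 - 11) = 0.990909. Corrected H = 1.760606 / 0.990909 = 1.776758.
Step 5: Under H0, H ~ chi^2(2); p-value = 0.411322.
Step 6: alpha = 0.1. fail to reject H0.

H = 1.7768, df = 2, p = 0.411322, fail to reject H0.


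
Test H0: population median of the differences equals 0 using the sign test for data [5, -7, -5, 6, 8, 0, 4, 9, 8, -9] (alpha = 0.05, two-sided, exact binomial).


Step 1: Discard zero differences. Original n = 10; n_eff = number of nonzero differences = 9.
Nonzero differences (with sign): +5, -7, -5, +6, +8, +4, +9, +8, -9
Step 2: Count signs: positive = 6, negative = 3.
Step 3: Under H0: P(positive) = 0.5, so the number of positives S ~ Bin(9, 0.5).
Step 4: Two-sided exact p-value = sum of Bin(9,0.5) probabilities at or below the observed probability = 0.507812.
Step 5: alpha = 0.05. fail to reject H0.

n_eff = 9, pos = 6, neg = 3, p = 0.507812, fail to reject H0.


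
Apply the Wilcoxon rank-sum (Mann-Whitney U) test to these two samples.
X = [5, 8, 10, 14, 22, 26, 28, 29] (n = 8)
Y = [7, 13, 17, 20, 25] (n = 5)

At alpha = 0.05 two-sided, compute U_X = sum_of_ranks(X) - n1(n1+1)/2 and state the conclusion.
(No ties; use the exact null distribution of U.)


Step 1: Combine and sort all 13 observations; assign midranks.
sorted (value, group): (5,X), (7,Y), (8,X), (10,X), (13,Y), (14,X), (17,Y), (20,Y), (22,X), (25,Y), (26,X), (28,X), (29,X)
ranks: 5->1, 7->2, 8->3, 10->4, 13->5, 14->6, 17->7, 20->8, 22->9, 25->10, 26->11, 28->12, 29->13
Step 2: Rank sum for X: R1 = 1 + 3 + 4 + 6 + 9 + 11 + 12 + 13 = 59.
Step 3: U_X = R1 - n1(n1+1)/2 = 59 - 8*9/2 = 59 - 36 = 23.
       U_Y = n1*n2 - U_X = 40 - 23 = 17.
Step 4: No ties, so the exact null distribution of U (based on enumerating the C(13,8) = 1287 equally likely rank assignments) gives the two-sided p-value.
Step 5: p-value = 0.724165; compare to alpha = 0.05. fail to reject H0.

U_X = 23, p = 0.724165, fail to reject H0 at alpha = 0.05.


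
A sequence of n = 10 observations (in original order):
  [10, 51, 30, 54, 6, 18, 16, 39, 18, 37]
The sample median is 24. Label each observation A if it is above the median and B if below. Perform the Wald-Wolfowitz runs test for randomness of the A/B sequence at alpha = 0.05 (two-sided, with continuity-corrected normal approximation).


Step 1: Compute median = 24; label A = above, B = below.
Labels in order: BAAABBBABA  (n_A = 5, n_B = 5)
Step 2: Count runs R = 6.
Step 3: Under H0 (random ordering), E[R] = 2*n_A*n_B/(n_A+n_B) + 1 = 2*5*5/10 + 1 = 6.0000.
        Var[R] = 2*n_A*n_B*(2*n_A*n_B - n_A - n_B) / ((n_A+n_B)^2 * (n_A+n_B-1)) = 2000/900 = 2.2222.
        SD[R] = 1.4907.
Step 4: R = E[R], so z = 0 with no continuity correction.
Step 5: Two-sided p-value via normal approximation = 2*(1 - Phi(|z|)) = 1.000000.
Step 6: alpha = 0.05. fail to reject H0.

R = 6, z = 0.0000, p = 1.000000, fail to reject H0.


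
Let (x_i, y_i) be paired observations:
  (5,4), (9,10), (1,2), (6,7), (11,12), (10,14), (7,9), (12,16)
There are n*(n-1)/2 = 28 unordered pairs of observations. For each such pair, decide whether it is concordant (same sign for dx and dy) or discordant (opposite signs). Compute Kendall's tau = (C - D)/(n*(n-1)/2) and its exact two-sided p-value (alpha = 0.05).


Step 1: Enumerate the 28 unordered pairs (i,j) with i<j and classify each by sign(x_j-x_i) * sign(y_j-y_i).
  (1,2):dx=+4,dy=+6->C; (1,3):dx=-4,dy=-2->C; (1,4):dx=+1,dy=+3->C; (1,5):dx=+6,dy=+8->C
  (1,6):dx=+5,dy=+10->C; (1,7):dx=+2,dy=+5->C; (1,8):dx=+7,dy=+12->C; (2,3):dx=-8,dy=-8->C
  (2,4):dx=-3,dy=-3->C; (2,5):dx=+2,dy=+2->C; (2,6):dx=+1,dy=+4->C; (2,7):dx=-2,dy=-1->C
  (2,8):dx=+3,dy=+6->C; (3,4):dx=+5,dy=+5->C; (3,5):dx=+10,dy=+10->C; (3,6):dx=+9,dy=+12->C
  (3,7):dx=+6,dy=+7->C; (3,8):dx=+11,dy=+14->C; (4,5):dx=+5,dy=+5->C; (4,6):dx=+4,dy=+7->C
  (4,7):dx=+1,dy=+2->C; (4,8):dx=+6,dy=+9->C; (5,6):dx=-1,dy=+2->D; (5,7):dx=-4,dy=-3->C
  (5,8):dx=+1,dy=+4->C; (6,7):dx=-3,dy=-5->C; (6,8):dx=+2,dy=+2->C; (7,8):dx=+5,dy=+7->C
Step 2: C = 27, D = 1, total pairs = 28.
Step 3: tau = (C - D)/(n(n-1)/2) = (27 - 1)/28 = 0.928571.
Step 4: Exact two-sided p-value (enumerate n! = 40320 permutations of y under H0): p = 0.000397.
Step 5: alpha = 0.05. reject H0.

tau_b = 0.9286 (C=27, D=1), p = 0.000397, reject H0.


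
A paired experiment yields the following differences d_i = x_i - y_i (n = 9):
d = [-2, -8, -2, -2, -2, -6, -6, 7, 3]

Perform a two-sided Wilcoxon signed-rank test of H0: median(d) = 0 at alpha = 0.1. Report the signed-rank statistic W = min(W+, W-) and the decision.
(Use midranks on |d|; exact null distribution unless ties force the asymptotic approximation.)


Step 1: Drop any zero differences (none here) and take |d_i|.
|d| = [2, 8, 2, 2, 2, 6, 6, 7, 3]
Step 2: Midrank |d_i| (ties get averaged ranks).
ranks: |2|->2.5, |8|->9, |2|->2.5, |2|->2.5, |2|->2.5, |6|->6.5, |6|->6.5, |7|->8, |3|->5
Step 3: Attach original signs; sum ranks with positive sign and with negative sign.
W+ = 8 + 5 = 13
W- = 2.5 + 9 + 2.5 + 2.5 + 2.5 + 6.5 + 6.5 = 32
(Check: W+ + W- = 45 should equal n(n+1)/2 = 45.)
Step 4: Test statistic W = min(W+, W-) = 13.
Step 5: Ties in |d|, so use the tie-corrected normal approximation.
        E[W] = n(n+1)/4 = 9*10/4 = 22.5.
        Tie groups: |d|=2 (t=4), |d|=6 (t=2); sum(t^3 - t) = 66.
        Var[W] = n(n+1)(2n+1)/24 - sum(t^3-t)/48 = 1710/24 - 66/48 = 69.875.
        z = (W - E[W]) / sqrt(Var[W]) = (13 - 22.5) / 8.3591 = -1.1365.
        Two-sided p = 2*Phi(z) = 0.255755.
Step 6: alpha = 0.1. fail to reject H0.

W+ = 13, W- = 32, W = min = 13, p = 0.255755, fail to reject H0.


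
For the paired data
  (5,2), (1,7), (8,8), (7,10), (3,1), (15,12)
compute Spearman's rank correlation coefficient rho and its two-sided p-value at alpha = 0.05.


Step 1: Rank x and y separately (midranks; no ties here).
rank(x): 5->3, 1->1, 8->5, 7->4, 3->2, 15->6
rank(y): 2->2, 7->3, 8->4, 10->5, 1->1, 12->6
Step 2: d_i = R_x(i) - R_y(i); compute d_i^2.
  (3-2)^2=1, (1-3)^2=4, (5-4)^2=1, (4-5)^2=1, (2-1)^2=1, (6-6)^2=0
sum(d^2) = 8.
Step 3: rho = 1 - 6*8 / (6*(6^2 - 1)) = 1 - 48/210 = 0.771429.
Step 4: Under H0, t = rho * sqrt((n-2)/(1-rho^2)) = 2.4247 ~ t(4).
Step 5: Two-sided p-value from the t-distribution with 4 df = 0.072397.
Step 6: alpha = 0.05. fail to reject H0.

rho = 0.7714, p = 0.072397, fail to reject H0 at alpha = 0.05.


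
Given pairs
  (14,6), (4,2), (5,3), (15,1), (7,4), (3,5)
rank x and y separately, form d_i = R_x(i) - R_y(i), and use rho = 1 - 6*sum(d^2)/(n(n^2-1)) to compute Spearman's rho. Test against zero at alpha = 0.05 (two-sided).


Step 1: Rank x and y separately (midranks; no ties here).
rank(x): 14->5, 4->2, 5->3, 15->6, 7->4, 3->1
rank(y): 6->6, 2->2, 3->3, 1->1, 4->4, 5->5
Step 2: d_i = R_x(i) - R_y(i); compute d_i^2.
  (5-6)^2=1, (2-2)^2=0, (3-3)^2=0, (6-1)^2=25, (4-4)^2=0, (1-5)^2=16
sum(d^2) = 42.
Step 3: rho = 1 - 6*42 / (6*(6^2 - 1)) = 1 - 252/210 = -0.200000.
Step 4: Under H0, t = rho * sqrt((n-2)/(1-rho^2)) = -0.4082 ~ t(4).
Step 5: Two-sided p-value from the t-distribution with 4 df = 0.704000.
Step 6: alpha = 0.05. fail to reject H0.

rho = -0.2000, p = 0.704000, fail to reject H0 at alpha = 0.05.


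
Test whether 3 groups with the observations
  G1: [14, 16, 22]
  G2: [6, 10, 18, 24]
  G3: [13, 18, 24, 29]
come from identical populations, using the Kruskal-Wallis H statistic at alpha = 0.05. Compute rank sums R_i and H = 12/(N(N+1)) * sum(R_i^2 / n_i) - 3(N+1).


Step 1: Combine all N = 11 observations and assign midranks.
sorted (value, group, rank): (6,G2,1), (10,G2,2), (13,G3,3), (14,G1,4), (16,G1,5), (18,G2,6.5), (18,G3,6.5), (22,G1,8), (24,G2,9.5), (24,G3,9.5), (29,G3,11)
Step 2: Sum ranks within each group.
R_1 = 17 (n_1 = 3)
R_2 = 19 (n_2 = 4)
R_3 = 30 (n_3 = 4)
Step 3: H = 12/(N(N+1)) * sum(R_i^2/n_i) - 3(N+1)
     = 12/(11*12) * (17^2/3 + 19^2/4 + 30^2/4) - 3*12
     = 0.090909 * 411.583 - 36
     = 1.416667.
Step 4: Ties present; correction factor C = 1 - 12/(11^3 - 11) = 0.990909. Corrected H = 1.416667 / 0.990909 = 1.429664.
Step 5: Under H0, H ~ chi^2(2); p-value = 0.489274.
Step 6: alpha = 0.05. fail to reject H0.

H = 1.4297, df = 2, p = 0.489274, fail to reject H0.


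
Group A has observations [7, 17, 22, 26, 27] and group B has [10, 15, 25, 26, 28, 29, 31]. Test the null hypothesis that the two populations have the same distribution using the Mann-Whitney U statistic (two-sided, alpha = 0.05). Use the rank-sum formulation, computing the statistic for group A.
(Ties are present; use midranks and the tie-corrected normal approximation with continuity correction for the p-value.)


Step 1: Combine and sort all 12 observations; assign midranks.
sorted (value, group): (7,X), (10,Y), (15,Y), (17,X), (22,X), (25,Y), (26,X), (26,Y), (27,X), (28,Y), (29,Y), (31,Y)
ranks: 7->1, 10->2, 15->3, 17->4, 22->5, 25->6, 26->7.5, 26->7.5, 27->9, 28->10, 29->11, 31->12
Step 2: Rank sum for X: R1 = 1 + 4 + 5 + 7.5 + 9 = 26.5.
Step 3: U_X = R1 - n1(n1+1)/2 = 26.5 - 5*6/2 = 26.5 - 15 = 11.5.
       U_Y = n1*n2 - U_X = 35 - 11.5 = 23.5.
Step 4: Ties are present, so use the tie-corrected normal approximation (with continuity correction) for the p-value.
Step 5: p-value = 0.370914; compare to alpha = 0.05. fail to reject H0.

U_X = 11.5, p = 0.370914, fail to reject H0 at alpha = 0.05.


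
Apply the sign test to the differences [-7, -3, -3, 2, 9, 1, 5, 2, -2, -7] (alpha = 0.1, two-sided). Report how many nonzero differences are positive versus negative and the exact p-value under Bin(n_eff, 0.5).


Step 1: Discard zero differences. Original n = 10; n_eff = number of nonzero differences = 10.
Nonzero differences (with sign): -7, -3, -3, +2, +9, +1, +5, +2, -2, -7
Step 2: Count signs: positive = 5, negative = 5.
Step 3: Under H0: P(positive) = 0.5, so the number of positives S ~ Bin(10, 0.5).
Step 4: Two-sided exact p-value = sum of Bin(10,0.5) probabilities at or below the observed probability = 1.000000.
Step 5: alpha = 0.1. fail to reject H0.

n_eff = 10, pos = 5, neg = 5, p = 1.000000, fail to reject H0.


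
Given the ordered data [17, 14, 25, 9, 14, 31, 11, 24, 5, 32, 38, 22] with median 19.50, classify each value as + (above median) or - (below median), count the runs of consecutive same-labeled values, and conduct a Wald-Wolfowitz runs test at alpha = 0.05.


Step 1: Compute median = 19.50; label A = above, B = below.
Labels in order: BBABBABABAAA  (n_A = 6, n_B = 6)
Step 2: Count runs R = 8.
Step 3: Under H0 (random ordering), E[R] = 2*n_A*n_B/(n_A+n_B) + 1 = 2*6*6/12 + 1 = 7.0000.
        Var[R] = 2*n_A*n_B*(2*n_A*n_B - n_A - n_B) / ((n_A+n_B)^2 * (n_A+n_B-1)) = 4320/1584 = 2.7273.
        SD[R] = 1.6514.
Step 4: Continuity-corrected z = (R - 0.5 - E[R]) / SD[R] = (8 - 0.5 - 7.0000) / 1.6514 = 0.3028.
Step 5: Two-sided p-value via normal approximation = 2*(1 - Phi(|z|)) = 0.762069.
Step 6: alpha = 0.05. fail to reject H0.

R = 8, z = 0.3028, p = 0.762069, fail to reject H0.


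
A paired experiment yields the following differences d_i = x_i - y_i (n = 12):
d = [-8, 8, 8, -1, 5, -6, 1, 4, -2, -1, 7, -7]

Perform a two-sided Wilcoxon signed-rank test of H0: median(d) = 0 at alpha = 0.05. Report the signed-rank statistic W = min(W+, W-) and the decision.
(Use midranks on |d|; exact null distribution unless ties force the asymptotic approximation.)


Step 1: Drop any zero differences (none here) and take |d_i|.
|d| = [8, 8, 8, 1, 5, 6, 1, 4, 2, 1, 7, 7]
Step 2: Midrank |d_i| (ties get averaged ranks).
ranks: |8|->11, |8|->11, |8|->11, |1|->2, |5|->6, |6|->7, |1|->2, |4|->5, |2|->4, |1|->2, |7|->8.5, |7|->8.5
Step 3: Attach original signs; sum ranks with positive sign and with negative sign.
W+ = 11 + 11 + 6 + 2 + 5 + 8.5 = 43.5
W- = 11 + 2 + 7 + 4 + 2 + 8.5 = 34.5
(Check: W+ + W- = 78 should equal n(n+1)/2 = 78.)
Step 4: Test statistic W = min(W+, W-) = 34.5.
Step 5: Ties in |d|, so use the tie-corrected normal approximation.
        E[W] = n(n+1)/4 = 12*13/4 = 39.
        Tie groups: |d|=1 (t=3), |d|=7 (t=2), |d|=8 (t=3); sum(t^3 - t) = 54.
        Var[W] = n(n+1)(2n+1)/24 - sum(t^3-t)/48 = 3900/24 - 54/48 = 161.375.
        z = (W - E[W]) / sqrt(Var[W]) = (34.5 - 39) / 12.7033 = -0.3542.
        Two-sided p = 2*Phi(z) = 0.723161.
Step 6: alpha = 0.05. fail to reject H0.

W+ = 43.5, W- = 34.5, W = min = 34.5, p = 0.723161, fail to reject H0.


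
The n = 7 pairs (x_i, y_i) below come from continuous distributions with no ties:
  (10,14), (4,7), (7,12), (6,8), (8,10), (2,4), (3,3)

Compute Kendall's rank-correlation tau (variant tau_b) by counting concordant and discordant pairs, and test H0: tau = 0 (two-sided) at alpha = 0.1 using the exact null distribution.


Step 1: Enumerate the 21 unordered pairs (i,j) with i<j and classify each by sign(x_j-x_i) * sign(y_j-y_i).
  (1,2):dx=-6,dy=-7->C; (1,3):dx=-3,dy=-2->C; (1,4):dx=-4,dy=-6->C; (1,5):dx=-2,dy=-4->C
  (1,6):dx=-8,dy=-10->C; (1,7):dx=-7,dy=-11->C; (2,3):dx=+3,dy=+5->C; (2,4):dx=+2,dy=+1->C
  (2,5):dx=+4,dy=+3->C; (2,6):dx=-2,dy=-3->C; (2,7):dx=-1,dy=-4->C; (3,4):dx=-1,dy=-4->C
  (3,5):dx=+1,dy=-2->D; (3,6):dx=-5,dy=-8->C; (3,7):dx=-4,dy=-9->C; (4,5):dx=+2,dy=+2->C
  (4,6):dx=-4,dy=-4->C; (4,7):dx=-3,dy=-5->C; (5,6):dx=-6,dy=-6->C; (5,7):dx=-5,dy=-7->C
  (6,7):dx=+1,dy=-1->D
Step 2: C = 19, D = 2, total pairs = 21.
Step 3: tau = (C - D)/(n(n-1)/2) = (19 - 2)/21 = 0.809524.
Step 4: Exact two-sided p-value (enumerate n! = 5040 permutations of y under H0): p = 0.010714.
Step 5: alpha = 0.1. reject H0.

tau_b = 0.8095 (C=19, D=2), p = 0.010714, reject H0.


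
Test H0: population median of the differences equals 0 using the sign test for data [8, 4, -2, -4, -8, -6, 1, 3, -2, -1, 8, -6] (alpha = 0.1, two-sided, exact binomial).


Step 1: Discard zero differences. Original n = 12; n_eff = number of nonzero differences = 12.
Nonzero differences (with sign): +8, +4, -2, -4, -8, -6, +1, +3, -2, -1, +8, -6
Step 2: Count signs: positive = 5, negative = 7.
Step 3: Under H0: P(positive) = 0.5, so the number of positives S ~ Bin(12, 0.5).
Step 4: Two-sided exact p-value = sum of Bin(12,0.5) probabilities at or below the observed probability = 0.774414.
Step 5: alpha = 0.1. fail to reject H0.

n_eff = 12, pos = 5, neg = 7, p = 0.774414, fail to reject H0.


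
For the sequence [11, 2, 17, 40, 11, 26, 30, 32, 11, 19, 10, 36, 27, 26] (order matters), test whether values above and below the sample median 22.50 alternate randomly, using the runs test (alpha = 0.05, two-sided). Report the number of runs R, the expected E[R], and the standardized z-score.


Step 1: Compute median = 22.50; label A = above, B = below.
Labels in order: BBBABAAABBBAAA  (n_A = 7, n_B = 7)
Step 2: Count runs R = 6.
Step 3: Under H0 (random ordering), E[R] = 2*n_A*n_B/(n_A+n_B) + 1 = 2*7*7/14 + 1 = 8.0000.
        Var[R] = 2*n_A*n_B*(2*n_A*n_B - n_A - n_B) / ((n_A+n_B)^2 * (n_A+n_B-1)) = 8232/2548 = 3.2308.
        SD[R] = 1.7974.
Step 4: Continuity-corrected z = (R + 0.5 - E[R]) / SD[R] = (6 + 0.5 - 8.0000) / 1.7974 = -0.8345.
Step 5: Two-sided p-value via normal approximation = 2*(1 - Phi(|z|)) = 0.403986.
Step 6: alpha = 0.05. fail to reject H0.

R = 6, z = -0.8345, p = 0.403986, fail to reject H0.


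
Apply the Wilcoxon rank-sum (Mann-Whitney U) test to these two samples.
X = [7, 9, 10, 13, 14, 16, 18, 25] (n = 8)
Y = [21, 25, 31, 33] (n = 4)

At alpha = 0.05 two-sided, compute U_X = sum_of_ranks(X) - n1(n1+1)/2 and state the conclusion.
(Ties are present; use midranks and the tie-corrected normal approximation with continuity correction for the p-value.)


Step 1: Combine and sort all 12 observations; assign midranks.
sorted (value, group): (7,X), (9,X), (10,X), (13,X), (14,X), (16,X), (18,X), (21,Y), (25,X), (25,Y), (31,Y), (33,Y)
ranks: 7->1, 9->2, 10->3, 13->4, 14->5, 16->6, 18->7, 21->8, 25->9.5, 25->9.5, 31->11, 33->12
Step 2: Rank sum for X: R1 = 1 + 2 + 3 + 4 + 5 + 6 + 7 + 9.5 = 37.5.
Step 3: U_X = R1 - n1(n1+1)/2 = 37.5 - 8*9/2 = 37.5 - 36 = 1.5.
       U_Y = n1*n2 - U_X = 32 - 1.5 = 30.5.
Step 4: Ties are present, so use the tie-corrected normal approximation (with continuity correction) for the p-value.
Step 5: p-value = 0.017221; compare to alpha = 0.05. reject H0.

U_X = 1.5, p = 0.017221, reject H0 at alpha = 0.05.


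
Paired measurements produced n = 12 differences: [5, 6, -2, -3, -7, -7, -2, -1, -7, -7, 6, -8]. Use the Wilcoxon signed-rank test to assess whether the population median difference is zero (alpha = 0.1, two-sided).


Step 1: Drop any zero differences (none here) and take |d_i|.
|d| = [5, 6, 2, 3, 7, 7, 2, 1, 7, 7, 6, 8]
Step 2: Midrank |d_i| (ties get averaged ranks).
ranks: |5|->5, |6|->6.5, |2|->2.5, |3|->4, |7|->9.5, |7|->9.5, |2|->2.5, |1|->1, |7|->9.5, |7|->9.5, |6|->6.5, |8|->12
Step 3: Attach original signs; sum ranks with positive sign and with negative sign.
W+ = 5 + 6.5 + 6.5 = 18
W- = 2.5 + 4 + 9.5 + 9.5 + 2.5 + 1 + 9.5 + 9.5 + 12 = 60
(Check: W+ + W- = 78 should equal n(n+1)/2 = 78.)
Step 4: Test statistic W = min(W+, W-) = 18.
Step 5: Ties in |d|, so use the tie-corrected normal approximation.
        E[W] = n(n+1)/4 = 12*13/4 = 39.
        Tie groups: |d|=2 (t=2), |d|=6 (t=2), |d|=7 (t=4); sum(t^3 - t) = 72.
        Var[W] = n(n+1)(2n+1)/24 - sum(t^3-t)/48 = 3900/24 - 72/48 = 161.
        z = (W - E[W]) / sqrt(Var[W]) = (18 - 39) / 12.6886 = -1.6550.
        Two-sided p = 2*Phi(z) = 0.097918.
Step 6: alpha = 0.1. reject H0.

W+ = 18, W- = 60, W = min = 18, p = 0.097918, reject H0.


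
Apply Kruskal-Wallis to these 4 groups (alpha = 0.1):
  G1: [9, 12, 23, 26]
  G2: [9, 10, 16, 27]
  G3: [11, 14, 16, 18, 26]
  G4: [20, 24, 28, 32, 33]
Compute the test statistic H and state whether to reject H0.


Step 1: Combine all N = 18 observations and assign midranks.
sorted (value, group, rank): (9,G1,1.5), (9,G2,1.5), (10,G2,3), (11,G3,4), (12,G1,5), (14,G3,6), (16,G2,7.5), (16,G3,7.5), (18,G3,9), (20,G4,10), (23,G1,11), (24,G4,12), (26,G1,13.5), (26,G3,13.5), (27,G2,15), (28,G4,16), (32,G4,17), (33,G4,18)
Step 2: Sum ranks within each group.
R_1 = 31 (n_1 = 4)
R_2 = 27 (n_2 = 4)
R_3 = 40 (n_3 = 5)
R_4 = 73 (n_4 = 5)
Step 3: H = 12/(N(N+1)) * sum(R_i^2/n_i) - 3(N+1)
     = 12/(18*19) * (31^2/4 + 27^2/4 + 40^2/5 + 73^2/5) - 3*19
     = 0.035088 * 1808.3 - 57
     = 6.449123.
Step 4: Ties present; correction factor C = 1 - 18/(18^3 - 18) = 0.996904. Corrected H = 6.449123 / 0.996904 = 6.469151.
Step 5: Under H0, H ~ chi^2(3); p-value = 0.090887.
Step 6: alpha = 0.1. reject H0.

H = 6.4692, df = 3, p = 0.090887, reject H0.


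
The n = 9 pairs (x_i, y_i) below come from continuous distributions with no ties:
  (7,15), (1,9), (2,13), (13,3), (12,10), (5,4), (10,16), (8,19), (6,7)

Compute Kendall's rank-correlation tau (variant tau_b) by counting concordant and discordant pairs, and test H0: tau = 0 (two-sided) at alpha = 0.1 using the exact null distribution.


Step 1: Enumerate the 36 unordered pairs (i,j) with i<j and classify each by sign(x_j-x_i) * sign(y_j-y_i).
  (1,2):dx=-6,dy=-6->C; (1,3):dx=-5,dy=-2->C; (1,4):dx=+6,dy=-12->D; (1,5):dx=+5,dy=-5->D
  (1,6):dx=-2,dy=-11->C; (1,7):dx=+3,dy=+1->C; (1,8):dx=+1,dy=+4->C; (1,9):dx=-1,dy=-8->C
  (2,3):dx=+1,dy=+4->C; (2,4):dx=+12,dy=-6->D; (2,5):dx=+11,dy=+1->C; (2,6):dx=+4,dy=-5->D
  (2,7):dx=+9,dy=+7->C; (2,8):dx=+7,dy=+10->C; (2,9):dx=+5,dy=-2->D; (3,4):dx=+11,dy=-10->D
  (3,5):dx=+10,dy=-3->D; (3,6):dx=+3,dy=-9->D; (3,7):dx=+8,dy=+3->C; (3,8):dx=+6,dy=+6->C
  (3,9):dx=+4,dy=-6->D; (4,5):dx=-1,dy=+7->D; (4,6):dx=-8,dy=+1->D; (4,7):dx=-3,dy=+13->D
  (4,8):dx=-5,dy=+16->D; (4,9):dx=-7,dy=+4->D; (5,6):dx=-7,dy=-6->C; (5,7):dx=-2,dy=+6->D
  (5,8):dx=-4,dy=+9->D; (5,9):dx=-6,dy=-3->C; (6,7):dx=+5,dy=+12->C; (6,8):dx=+3,dy=+15->C
  (6,9):dx=+1,dy=+3->C; (7,8):dx=-2,dy=+3->D; (7,9):dx=-4,dy=-9->C; (8,9):dx=-2,dy=-12->C
Step 2: C = 19, D = 17, total pairs = 36.
Step 3: tau = (C - D)/(n(n-1)/2) = (19 - 17)/36 = 0.055556.
Step 4: Exact two-sided p-value (enumerate n! = 362880 permutations of y under H0): p = 0.919455.
Step 5: alpha = 0.1. fail to reject H0.

tau_b = 0.0556 (C=19, D=17), p = 0.919455, fail to reject H0.


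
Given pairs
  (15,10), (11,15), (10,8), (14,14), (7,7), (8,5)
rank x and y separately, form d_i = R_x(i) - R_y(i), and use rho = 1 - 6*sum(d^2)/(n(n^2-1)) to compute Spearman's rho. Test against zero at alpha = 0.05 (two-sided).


Step 1: Rank x and y separately (midranks; no ties here).
rank(x): 15->6, 11->4, 10->3, 14->5, 7->1, 8->2
rank(y): 10->4, 15->6, 8->3, 14->5, 7->2, 5->1
Step 2: d_i = R_x(i) - R_y(i); compute d_i^2.
  (6-4)^2=4, (4-6)^2=4, (3-3)^2=0, (5-5)^2=0, (1-2)^2=1, (2-1)^2=1
sum(d^2) = 10.
Step 3: rho = 1 - 6*10 / (6*(6^2 - 1)) = 1 - 60/210 = 0.714286.
Step 4: Under H0, t = rho * sqrt((n-2)/(1-rho^2)) = 2.0412 ~ t(4).
Step 5: Two-sided p-value from the t-distribution with 4 df = 0.110787.
Step 6: alpha = 0.05. fail to reject H0.

rho = 0.7143, p = 0.110787, fail to reject H0 at alpha = 0.05.


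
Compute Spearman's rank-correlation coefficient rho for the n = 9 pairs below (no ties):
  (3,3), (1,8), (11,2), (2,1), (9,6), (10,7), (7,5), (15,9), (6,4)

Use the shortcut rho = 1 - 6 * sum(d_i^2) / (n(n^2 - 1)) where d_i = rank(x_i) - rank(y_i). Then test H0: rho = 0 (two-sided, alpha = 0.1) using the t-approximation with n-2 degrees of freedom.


Step 1: Rank x and y separately (midranks; no ties here).
rank(x): 3->3, 1->1, 11->8, 2->2, 9->6, 10->7, 7->5, 15->9, 6->4
rank(y): 3->3, 8->8, 2->2, 1->1, 6->6, 7->7, 5->5, 9->9, 4->4
Step 2: d_i = R_x(i) - R_y(i); compute d_i^2.
  (3-3)^2=0, (1-8)^2=49, (8-2)^2=36, (2-1)^2=1, (6-6)^2=0, (7-7)^2=0, (5-5)^2=0, (9-9)^2=0, (4-4)^2=0
sum(d^2) = 86.
Step 3: rho = 1 - 6*86 / (9*(9^2 - 1)) = 1 - 516/720 = 0.283333.
Step 4: Under H0, t = rho * sqrt((n-2)/(1-rho^2)) = 0.7817 ~ t(7).
Step 5: Two-sided p-value from the t-distribution with 7 df = 0.460030.
Step 6: alpha = 0.1. fail to reject H0.

rho = 0.2833, p = 0.460030, fail to reject H0 at alpha = 0.1.


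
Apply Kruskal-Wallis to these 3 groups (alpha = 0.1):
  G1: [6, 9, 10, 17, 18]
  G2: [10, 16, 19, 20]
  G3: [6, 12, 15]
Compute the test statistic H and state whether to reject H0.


Step 1: Combine all N = 12 observations and assign midranks.
sorted (value, group, rank): (6,G1,1.5), (6,G3,1.5), (9,G1,3), (10,G1,4.5), (10,G2,4.5), (12,G3,6), (15,G3,7), (16,G2,8), (17,G1,9), (18,G1,10), (19,G2,11), (20,G2,12)
Step 2: Sum ranks within each group.
R_1 = 28 (n_1 = 5)
R_2 = 35.5 (n_2 = 4)
R_3 = 14.5 (n_3 = 3)
Step 3: H = 12/(N(N+1)) * sum(R_i^2/n_i) - 3(N+1)
     = 12/(12*13) * (28^2/5 + 35.5^2/4 + 14.5^2/3) - 3*13
     = 0.076923 * 541.946 - 39
     = 2.688141.
Step 4: Ties present; correction factor C = 1 - 12/(12^3 - 12) = 0.993007. Corrected H = 2.688141 / 0.993007 = 2.707072.
Step 5: Under H0, H ~ chi^2(2); p-value = 0.258325.
Step 6: alpha = 0.1. fail to reject H0.

H = 2.7071, df = 2, p = 0.258325, fail to reject H0.


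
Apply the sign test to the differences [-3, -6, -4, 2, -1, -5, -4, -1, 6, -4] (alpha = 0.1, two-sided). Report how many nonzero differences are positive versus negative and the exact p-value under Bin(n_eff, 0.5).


Step 1: Discard zero differences. Original n = 10; n_eff = number of nonzero differences = 10.
Nonzero differences (with sign): -3, -6, -4, +2, -1, -5, -4, -1, +6, -4
Step 2: Count signs: positive = 2, negative = 8.
Step 3: Under H0: P(positive) = 0.5, so the number of positives S ~ Bin(10, 0.5).
Step 4: Two-sided exact p-value = sum of Bin(10,0.5) probabilities at or below the observed probability = 0.109375.
Step 5: alpha = 0.1. fail to reject H0.

n_eff = 10, pos = 2, neg = 8, p = 0.109375, fail to reject H0.


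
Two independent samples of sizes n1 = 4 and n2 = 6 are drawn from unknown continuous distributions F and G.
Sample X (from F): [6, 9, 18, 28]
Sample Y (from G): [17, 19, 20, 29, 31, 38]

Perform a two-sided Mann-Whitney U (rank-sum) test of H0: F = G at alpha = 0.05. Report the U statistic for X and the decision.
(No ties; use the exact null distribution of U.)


Step 1: Combine and sort all 10 observations; assign midranks.
sorted (value, group): (6,X), (9,X), (17,Y), (18,X), (19,Y), (20,Y), (28,X), (29,Y), (31,Y), (38,Y)
ranks: 6->1, 9->2, 17->3, 18->4, 19->5, 20->6, 28->7, 29->8, 31->9, 38->10
Step 2: Rank sum for X: R1 = 1 + 2 + 4 + 7 = 14.
Step 3: U_X = R1 - n1(n1+1)/2 = 14 - 4*5/2 = 14 - 10 = 4.
       U_Y = n1*n2 - U_X = 24 - 4 = 20.
Step 4: No ties, so the exact null distribution of U (based on enumerating the C(10,4) = 210 equally likely rank assignments) gives the two-sided p-value.
Step 5: p-value = 0.114286; compare to alpha = 0.05. fail to reject H0.

U_X = 4, p = 0.114286, fail to reject H0 at alpha = 0.05.


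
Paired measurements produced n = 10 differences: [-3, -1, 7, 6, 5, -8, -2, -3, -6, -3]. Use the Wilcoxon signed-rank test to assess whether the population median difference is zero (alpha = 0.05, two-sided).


Step 1: Drop any zero differences (none here) and take |d_i|.
|d| = [3, 1, 7, 6, 5, 8, 2, 3, 6, 3]
Step 2: Midrank |d_i| (ties get averaged ranks).
ranks: |3|->4, |1|->1, |7|->9, |6|->7.5, |5|->6, |8|->10, |2|->2, |3|->4, |6|->7.5, |3|->4
Step 3: Attach original signs; sum ranks with positive sign and with negative sign.
W+ = 9 + 7.5 + 6 = 22.5
W- = 4 + 1 + 10 + 2 + 4 + 7.5 + 4 = 32.5
(Check: W+ + W- = 55 should equal n(n+1)/2 = 55.)
Step 4: Test statistic W = min(W+, W-) = 22.5.
Step 5: Ties in |d|, so use the tie-corrected normal approximation.
        E[W] = n(n+1)/4 = 10*11/4 = 27.5.
        Tie groups: |d|=3 (t=3), |d|=6 (t=2); sum(t^3 - t) = 30.
        Var[W] = n(n+1)(2n+1)/24 - sum(t^3-t)/48 = 2310/24 - 30/48 = 95.625.
        z = (W - E[W]) / sqrt(Var[W]) = (22.5 - 27.5) / 9.7788 = -0.5113.
        Two-sided p = 2*Phi(z) = 0.609134.
Step 6: alpha = 0.05. fail to reject H0.

W+ = 22.5, W- = 32.5, W = min = 22.5, p = 0.609134, fail to reject H0.


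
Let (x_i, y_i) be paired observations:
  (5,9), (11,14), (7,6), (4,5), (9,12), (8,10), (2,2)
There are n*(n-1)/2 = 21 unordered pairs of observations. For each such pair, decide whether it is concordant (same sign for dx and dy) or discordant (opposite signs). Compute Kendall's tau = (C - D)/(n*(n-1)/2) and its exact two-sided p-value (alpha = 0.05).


Step 1: Enumerate the 21 unordered pairs (i,j) with i<j and classify each by sign(x_j-x_i) * sign(y_j-y_i).
  (1,2):dx=+6,dy=+5->C; (1,3):dx=+2,dy=-3->D; (1,4):dx=-1,dy=-4->C; (1,5):dx=+4,dy=+3->C
  (1,6):dx=+3,dy=+1->C; (1,7):dx=-3,dy=-7->C; (2,3):dx=-4,dy=-8->C; (2,4):dx=-7,dy=-9->C
  (2,5):dx=-2,dy=-2->C; (2,6):dx=-3,dy=-4->C; (2,7):dx=-9,dy=-12->C; (3,4):dx=-3,dy=-1->C
  (3,5):dx=+2,dy=+6->C; (3,6):dx=+1,dy=+4->C; (3,7):dx=-5,dy=-4->C; (4,5):dx=+5,dy=+7->C
  (4,6):dx=+4,dy=+5->C; (4,7):dx=-2,dy=-3->C; (5,6):dx=-1,dy=-2->C; (5,7):dx=-7,dy=-10->C
  (6,7):dx=-6,dy=-8->C
Step 2: C = 20, D = 1, total pairs = 21.
Step 3: tau = (C - D)/(n(n-1)/2) = (20 - 1)/21 = 0.904762.
Step 4: Exact two-sided p-value (enumerate n! = 5040 permutations of y under H0): p = 0.002778.
Step 5: alpha = 0.05. reject H0.

tau_b = 0.9048 (C=20, D=1), p = 0.002778, reject H0.


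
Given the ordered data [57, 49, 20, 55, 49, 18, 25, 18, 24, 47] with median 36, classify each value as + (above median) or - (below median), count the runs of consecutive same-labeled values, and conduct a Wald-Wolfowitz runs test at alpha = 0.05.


Step 1: Compute median = 36; label A = above, B = below.
Labels in order: AABAABBBBA  (n_A = 5, n_B = 5)
Step 2: Count runs R = 5.
Step 3: Under H0 (random ordering), E[R] = 2*n_A*n_B/(n_A+n_B) + 1 = 2*5*5/10 + 1 = 6.0000.
        Var[R] = 2*n_A*n_B*(2*n_A*n_B - n_A - n_B) / ((n_A+n_B)^2 * (n_A+n_B-1)) = 2000/900 = 2.2222.
        SD[R] = 1.4907.
Step 4: Continuity-corrected z = (R + 0.5 - E[R]) / SD[R] = (5 + 0.5 - 6.0000) / 1.4907 = -0.3354.
Step 5: Two-sided p-value via normal approximation = 2*(1 - Phi(|z|)) = 0.737316.
Step 6: alpha = 0.05. fail to reject H0.

R = 5, z = -0.3354, p = 0.737316, fail to reject H0.


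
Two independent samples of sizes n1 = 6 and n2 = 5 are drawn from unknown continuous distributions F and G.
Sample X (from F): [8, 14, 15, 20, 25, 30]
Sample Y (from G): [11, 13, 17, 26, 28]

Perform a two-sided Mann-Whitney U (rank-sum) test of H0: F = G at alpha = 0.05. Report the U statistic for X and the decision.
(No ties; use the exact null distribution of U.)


Step 1: Combine and sort all 11 observations; assign midranks.
sorted (value, group): (8,X), (11,Y), (13,Y), (14,X), (15,X), (17,Y), (20,X), (25,X), (26,Y), (28,Y), (30,X)
ranks: 8->1, 11->2, 13->3, 14->4, 15->5, 17->6, 20->7, 25->8, 26->9, 28->10, 30->11
Step 2: Rank sum for X: R1 = 1 + 4 + 5 + 7 + 8 + 11 = 36.
Step 3: U_X = R1 - n1(n1+1)/2 = 36 - 6*7/2 = 36 - 21 = 15.
       U_Y = n1*n2 - U_X = 30 - 15 = 15.
Step 4: No ties, so the exact null distribution of U (based on enumerating the C(11,6) = 462 equally likely rank assignments) gives the two-sided p-value.
Step 5: p-value = 1.000000; compare to alpha = 0.05. fail to reject H0.

U_X = 15, p = 1.000000, fail to reject H0 at alpha = 0.05.


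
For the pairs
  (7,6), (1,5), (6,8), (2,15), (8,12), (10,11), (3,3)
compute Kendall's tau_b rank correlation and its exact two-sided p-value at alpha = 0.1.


Step 1: Enumerate the 21 unordered pairs (i,j) with i<j and classify each by sign(x_j-x_i) * sign(y_j-y_i).
  (1,2):dx=-6,dy=-1->C; (1,3):dx=-1,dy=+2->D; (1,4):dx=-5,dy=+9->D; (1,5):dx=+1,dy=+6->C
  (1,6):dx=+3,dy=+5->C; (1,7):dx=-4,dy=-3->C; (2,3):dx=+5,dy=+3->C; (2,4):dx=+1,dy=+10->C
  (2,5):dx=+7,dy=+7->C; (2,6):dx=+9,dy=+6->C; (2,7):dx=+2,dy=-2->D; (3,4):dx=-4,dy=+7->D
  (3,5):dx=+2,dy=+4->C; (3,6):dx=+4,dy=+3->C; (3,7):dx=-3,dy=-5->C; (4,5):dx=+6,dy=-3->D
  (4,6):dx=+8,dy=-4->D; (4,7):dx=+1,dy=-12->D; (5,6):dx=+2,dy=-1->D; (5,7):dx=-5,dy=-9->C
  (6,7):dx=-7,dy=-8->C
Step 2: C = 13, D = 8, total pairs = 21.
Step 3: tau = (C - D)/(n(n-1)/2) = (13 - 8)/21 = 0.238095.
Step 4: Exact two-sided p-value (enumerate n! = 5040 permutations of y under H0): p = 0.561905.
Step 5: alpha = 0.1. fail to reject H0.

tau_b = 0.2381 (C=13, D=8), p = 0.561905, fail to reject H0.


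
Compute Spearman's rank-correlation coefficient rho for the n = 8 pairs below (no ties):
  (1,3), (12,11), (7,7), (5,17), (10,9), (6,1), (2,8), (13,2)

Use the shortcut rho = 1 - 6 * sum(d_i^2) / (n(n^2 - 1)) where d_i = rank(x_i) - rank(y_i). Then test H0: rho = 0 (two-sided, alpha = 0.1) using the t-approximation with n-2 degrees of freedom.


Step 1: Rank x and y separately (midranks; no ties here).
rank(x): 1->1, 12->7, 7->5, 5->3, 10->6, 6->4, 2->2, 13->8
rank(y): 3->3, 11->7, 7->4, 17->8, 9->6, 1->1, 8->5, 2->2
Step 2: d_i = R_x(i) - R_y(i); compute d_i^2.
  (1-3)^2=4, (7-7)^2=0, (5-4)^2=1, (3-8)^2=25, (6-6)^2=0, (4-1)^2=9, (2-5)^2=9, (8-2)^2=36
sum(d^2) = 84.
Step 3: rho = 1 - 6*84 / (8*(8^2 - 1)) = 1 - 504/504 = 0.000000.
Step 4: Under H0, t = rho * sqrt((n-2)/(1-rho^2)) = 0.0000 ~ t(6).
Step 5: Two-sided p-value from the t-distribution with 6 df = 1.000000.
Step 6: alpha = 0.1. fail to reject H0.

rho = 0.0000, p = 1.000000, fail to reject H0 at alpha = 0.1.


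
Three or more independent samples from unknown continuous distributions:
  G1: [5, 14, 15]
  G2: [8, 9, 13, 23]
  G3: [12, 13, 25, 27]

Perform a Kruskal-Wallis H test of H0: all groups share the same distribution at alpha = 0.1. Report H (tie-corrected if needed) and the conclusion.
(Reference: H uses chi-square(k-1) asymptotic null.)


Step 1: Combine all N = 11 observations and assign midranks.
sorted (value, group, rank): (5,G1,1), (8,G2,2), (9,G2,3), (12,G3,4), (13,G2,5.5), (13,G3,5.5), (14,G1,7), (15,G1,8), (23,G2,9), (25,G3,10), (27,G3,11)
Step 2: Sum ranks within each group.
R_1 = 16 (n_1 = 3)
R_2 = 19.5 (n_2 = 4)
R_3 = 30.5 (n_3 = 4)
Step 3: H = 12/(N(N+1)) * sum(R_i^2/n_i) - 3(N+1)
     = 12/(11*12) * (16^2/3 + 19.5^2/4 + 30.5^2/4) - 3*12
     = 0.090909 * 412.958 - 36
     = 1.541667.
Step 4: Ties present; correction factor C = 1 - 6/(11^3 - 11) = 0.995455. Corrected H = 1.541667 / 0.995455 = 1.548706.
Step 5: Under H0, H ~ chi^2(2); p-value = 0.461002.
Step 6: alpha = 0.1. fail to reject H0.

H = 1.5487, df = 2, p = 0.461002, fail to reject H0.


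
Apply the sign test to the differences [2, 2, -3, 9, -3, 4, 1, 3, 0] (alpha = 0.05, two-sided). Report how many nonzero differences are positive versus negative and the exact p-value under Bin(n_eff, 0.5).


Step 1: Discard zero differences. Original n = 9; n_eff = number of nonzero differences = 8.
Nonzero differences (with sign): +2, +2, -3, +9, -3, +4, +1, +3
Step 2: Count signs: positive = 6, negative = 2.
Step 3: Under H0: P(positive) = 0.5, so the number of positives S ~ Bin(8, 0.5).
Step 4: Two-sided exact p-value = sum of Bin(8,0.5) probabilities at or below the observed probability = 0.289062.
Step 5: alpha = 0.05. fail to reject H0.

n_eff = 8, pos = 6, neg = 2, p = 0.289062, fail to reject H0.
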